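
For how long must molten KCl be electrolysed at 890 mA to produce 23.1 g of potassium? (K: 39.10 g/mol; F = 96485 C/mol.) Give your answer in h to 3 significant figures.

n(K) = 23.1 / 39.10 = 0.5908 mol
K⁺ + e⁻ → K, so n(e⁻) = 0.5908 mol
Q = 0.5908 × 96485 = 57000 C
t = Q / I = 57000 / 0.890 = 64040 s = 17.8 h

17.8 h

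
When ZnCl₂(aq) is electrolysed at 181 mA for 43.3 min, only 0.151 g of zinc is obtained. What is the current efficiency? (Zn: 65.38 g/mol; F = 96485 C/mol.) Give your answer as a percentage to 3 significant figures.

Q = 0.181 × 2598 = 470.2 C
n(e⁻) = 470.2 / 96485 = 0.004873 mol
Zn²⁺ + 2e⁻ → Zn, so theoretical n(Zn) = 0.002437 mol → 0.1593 g
Efficiency = 0.151 / 0.1593 = 0.9479 = 94.8%

94.8%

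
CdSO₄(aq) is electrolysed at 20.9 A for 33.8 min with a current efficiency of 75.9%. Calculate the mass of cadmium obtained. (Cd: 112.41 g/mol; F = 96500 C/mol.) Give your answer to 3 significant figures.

Q = 20.9 × 2028 = 42390 C
n(e⁻) = 42390 / 96500 = 0.4393 mol
Cd²⁺ + 2e⁻ → Cd, so theoretical m(Cd) = 0.2197 × 112.41 = 24.70 g
Actual mass = 75.9% × 24.70 = 18.7 g

18.7 g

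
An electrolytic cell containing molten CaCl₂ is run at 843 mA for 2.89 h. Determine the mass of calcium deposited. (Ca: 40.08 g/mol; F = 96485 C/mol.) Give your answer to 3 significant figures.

Q = 0.843 A × 10404 s = 8771 C
Moles of electrons = 8771 / 96485 = 0.09091 mol
Ca²⁺ + 2e⁻ → Ca, so n(Ca) = 0.09091 / 2 = 0.04546 mol
m = 0.04546 × 40.08 = 1.82 g

1.82 g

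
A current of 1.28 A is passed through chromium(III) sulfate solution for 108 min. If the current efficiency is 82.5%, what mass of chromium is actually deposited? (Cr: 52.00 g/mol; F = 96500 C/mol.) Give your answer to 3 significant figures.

Q = 1.28 × 6480 = 8294 C
n(e⁻) = 8294 / 96500 = 0.08595 mol
Cr³⁺ + 3e⁻ → Cr, so theoretical m(Cr) = 0.02865 × 52.00 = 1.490 g
Actual mass = 82.5% × 1.490 = 1.23 g

1.23 g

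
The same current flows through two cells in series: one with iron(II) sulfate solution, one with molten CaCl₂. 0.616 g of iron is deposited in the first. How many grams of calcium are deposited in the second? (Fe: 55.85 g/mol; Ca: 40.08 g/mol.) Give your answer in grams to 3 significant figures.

0.442 g

n(Fe) = 0.616 / 55.85 = 0.01103 mol
Fe²⁺ + 2e⁻ → Fe, so n(e⁻) = 2 × 0.01103 = 0.02206 mol
In series, the same 0.02206 mol of electrons flows through the second cell.
Ca²⁺ + 2e⁻ → Ca, so n(Ca) = 0.02206 / 2 = 0.01103 mol
m(Ca) = 0.01103 × 40.08 = 0.442 g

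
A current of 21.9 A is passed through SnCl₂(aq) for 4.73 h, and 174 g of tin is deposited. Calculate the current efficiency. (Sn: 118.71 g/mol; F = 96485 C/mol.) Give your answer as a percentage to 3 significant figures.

Q = 21.9 × 17028 = 3.729×10^5 C
n(e⁻) = 3.729×10^5 / 96485 = 3.865 mol
Sn²⁺ + 2e⁻ → Sn, so theoretical n(Sn) = 1.933 mol → 229.5 g
Efficiency = 174 / 229.5 = 0.7582 = 75.8%

75.8%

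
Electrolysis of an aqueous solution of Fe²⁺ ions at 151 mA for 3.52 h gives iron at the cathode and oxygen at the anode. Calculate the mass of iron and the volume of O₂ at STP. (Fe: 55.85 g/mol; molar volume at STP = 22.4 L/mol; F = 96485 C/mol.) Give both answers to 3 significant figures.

Q = 0.151 × 12672 = 1913 C; n(e⁻) = 1913 / 96485 = 0.01983 mol
Cathode: Fe²⁺ + 2e⁻ → Fe → n(Fe) = 0.01983/2 = 0.009915 mol → 0.554 g
Anode: 2H₂O → O₂ + 4H⁺ + 4e⁻ → n(O₂) = 0.01983/4 = 0.004958 mol → 0.111 L

0.554 g Fe; 0.111 L O₂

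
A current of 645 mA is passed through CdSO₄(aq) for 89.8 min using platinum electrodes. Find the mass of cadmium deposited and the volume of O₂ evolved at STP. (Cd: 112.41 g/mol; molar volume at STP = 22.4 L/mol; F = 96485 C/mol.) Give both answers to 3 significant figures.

Q = 0.645 × 5388 = 3475 C; n(e⁻) = 3475 / 96485 = 0.03602 mol
Cathode: Cd²⁺ + 2e⁻ → Cd → n(Cd) = 0.03602/2 = 0.01801 mol → 2.02 g
Anode: 2H₂O → O₂ + 4H⁺ + 4e⁻ → n(O₂) = 0.03602/4 = 0.009005 mol → 0.202 L

2.02 g Cd; 0.202 L O₂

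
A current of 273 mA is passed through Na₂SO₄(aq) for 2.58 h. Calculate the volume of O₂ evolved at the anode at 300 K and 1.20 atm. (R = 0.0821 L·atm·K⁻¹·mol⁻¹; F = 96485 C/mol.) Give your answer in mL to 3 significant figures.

135 mL

Q = 0.273 A × 9288 s = 2536 C
Moles of electrons = 2536 / 96485 = 0.02628 mol
2H₂O → O₂ + 4H⁺ + 4e⁻, so n(O₂) = 0.02628 / 4 = 0.006570 mol
V = nRT/P = 0.006570 × 0.0821 × 300 / 1.20 = 0.1348 L
= 135 mL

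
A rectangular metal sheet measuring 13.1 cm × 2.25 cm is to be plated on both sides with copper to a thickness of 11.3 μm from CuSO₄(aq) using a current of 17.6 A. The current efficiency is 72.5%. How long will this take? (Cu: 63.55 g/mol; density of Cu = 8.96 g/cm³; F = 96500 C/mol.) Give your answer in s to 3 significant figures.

142 s

Plated area = 2 × 13.1 × 2.25 = 58.95 cm²
Volume = 58.95 × 11.3×10⁻⁴ cm = 0.06661 cm³
m(Cu) = 0.06661 × 8.96 = 0.5968 g
n(Cu) = 0.5968 / 63.55 = 0.009391 mol; n(e⁻) = 2 × 0.009391 = 0.01878 mol
Q = 0.01878 × 96500 / 0.725 = 2500 C
t = 2500 / 17.6 = 142.0 s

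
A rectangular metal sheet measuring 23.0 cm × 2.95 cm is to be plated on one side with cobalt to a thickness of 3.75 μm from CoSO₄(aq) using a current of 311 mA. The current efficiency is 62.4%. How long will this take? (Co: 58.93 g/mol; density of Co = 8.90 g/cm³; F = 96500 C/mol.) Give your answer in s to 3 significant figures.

Plated area = 23.0 × 2.95 = 67.85 cm²
Volume = 67.85 × 3.75×10⁻⁴ cm = 0.02544 cm³
m(Co) = 0.02544 × 8.90 = 0.2264 g
n(Co) = 0.2264 / 58.93 = 0.003842 mol; n(e⁻) = 2 × 0.003842 = 0.007684 mol
Q = 0.007684 × 96500 / 0.624 = 1188 C
t = 1188 / 0.311 = 3820 s

3820 s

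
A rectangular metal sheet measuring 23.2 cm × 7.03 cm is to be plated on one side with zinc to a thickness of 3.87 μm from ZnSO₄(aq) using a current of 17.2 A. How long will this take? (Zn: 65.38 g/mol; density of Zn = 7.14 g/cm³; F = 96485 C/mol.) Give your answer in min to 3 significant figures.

1.29 min

Plated area = 23.2 × 7.03 = 163.1 cm²
Volume = 163.1 × 3.87×10⁻⁴ cm = 0.06312 cm³
m(Zn) = 0.06312 × 7.14 = 0.4507 g
n(Zn) = 0.4507 / 65.38 = 0.006894 mol; n(e⁻) = 2 × 0.006894 = 0.01379 mol
Q = 0.01379 × 96485 = 1331 C
t = 1331 / 17.2 = 77.38 s = 1.29 min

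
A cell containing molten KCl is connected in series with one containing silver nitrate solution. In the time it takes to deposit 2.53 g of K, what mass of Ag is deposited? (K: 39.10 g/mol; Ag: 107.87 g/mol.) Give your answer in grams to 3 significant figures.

n(K) = 2.53 / 39.10 = 0.06471 mol
K⁺ + e⁻ → K, so n(e⁻) = 0.06471 mol
The cells are in series, so the same charge (and hence the same n(e⁻) = 0.06471 mol) passes through both.
Ag⁺ + e⁻ → Ag, so n(Ag) = 0.06471 mol
m(Ag) = 0.06471 × 107.87 = 6.98 g

6.98 g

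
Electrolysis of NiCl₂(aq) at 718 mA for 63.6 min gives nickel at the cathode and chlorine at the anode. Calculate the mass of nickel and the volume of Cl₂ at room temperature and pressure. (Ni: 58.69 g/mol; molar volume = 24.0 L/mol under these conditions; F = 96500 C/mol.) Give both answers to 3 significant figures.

0.833 g Ni; 0.341 L Cl₂

Q = 0.718 × 3816 = 2740 C; n(e⁻) = 2740 / 96500 = 0.02839 mol
Cathode: Ni²⁺ + 2e⁻ → Ni → n(Ni) = 0.02839/2 = 0.01420 mol → 0.833 g
Anode: 2Cl⁻ → Cl₂ + 2e⁻ → n(Cl₂) = 0.02839/2 = 0.01420 mol → 0.341 L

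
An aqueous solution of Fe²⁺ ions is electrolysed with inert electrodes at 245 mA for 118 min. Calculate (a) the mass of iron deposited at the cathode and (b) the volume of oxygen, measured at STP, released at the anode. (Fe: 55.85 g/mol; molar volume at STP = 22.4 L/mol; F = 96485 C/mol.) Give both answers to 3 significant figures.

Q = 0.245 × 7080 = 1735 C; n(e⁻) = 1735 / 96485 = 0.01798 mol
Cathode: Fe²⁺ + 2e⁻ → Fe → n(Fe) = 0.01798/2 = 0.008990 mol → 0.502 g
Anode: 2H₂O → O₂ + 4H⁺ + 4e⁻ → n(O₂) = 0.01798/4 = 0.004495 mol → 0.101 L

0.502 g Fe; 0.101 L O₂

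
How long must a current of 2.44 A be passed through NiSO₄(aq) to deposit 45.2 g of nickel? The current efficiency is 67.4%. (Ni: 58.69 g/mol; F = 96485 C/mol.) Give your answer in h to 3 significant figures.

n(Ni) = 45.2 / 58.69 = 0.7701 mol
Ni²⁺ + 2e⁻ → Ni, so n(e⁻) = 2 × 0.7701 = 1.540 mol
Q = 1.540 × 96485 / 0.674 = 2.205×10^5 C
t = Q / I = 2.205×10^5 / 2.44 = 90370 s = 25.1 h

25.1 h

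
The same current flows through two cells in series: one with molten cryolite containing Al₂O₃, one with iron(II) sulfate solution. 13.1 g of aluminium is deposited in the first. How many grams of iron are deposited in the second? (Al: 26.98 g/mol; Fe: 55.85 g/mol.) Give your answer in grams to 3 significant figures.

n(Al) = 13.1 / 26.98 = 0.4855 mol
Al³⁺ + 3e⁻ → Al, so n(e⁻) = 3 × 0.4855 = 1.457 mol
Same current for the same time ⇒ same n(e⁻) = 1.457 mol in both cells.
Fe²⁺ + 2e⁻ → Fe, so n(Fe) = 1.457 / 2 = 0.7285 mol
m(Fe) = 0.7285 × 55.85 = 40.7 g

40.7 g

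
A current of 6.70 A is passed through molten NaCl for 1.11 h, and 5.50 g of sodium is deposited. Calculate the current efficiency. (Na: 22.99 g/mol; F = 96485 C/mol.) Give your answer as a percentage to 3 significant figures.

Q = 6.70 × 3996 = 26770 C
n(e⁻) = 26770 / 96485 = 0.2775 mol
Na⁺ + e⁻ → Na, so theoretical n(Na) = 0.2775 mol → 6.380 g
Efficiency = 5.50 / 6.380 = 0.8621 = 86.2%

86.2%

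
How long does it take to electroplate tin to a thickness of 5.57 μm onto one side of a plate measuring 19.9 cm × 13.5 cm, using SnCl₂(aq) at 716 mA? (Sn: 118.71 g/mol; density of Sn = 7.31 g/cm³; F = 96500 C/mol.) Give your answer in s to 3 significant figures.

2480 s

Plated area = 19.9 × 13.5 = 268.7 cm²
Volume = 268.7 × 5.57×10⁻⁴ cm = 0.1497 cm³
m(Sn) = 0.1497 × 7.31 = 1.094 g
n(Sn) = 1.094 / 118.71 = 0.009216 mol; n(e⁻) = 2 × 0.009216 = 0.01843 mol
Q = 0.01843 × 96500 = 1778 C
t = 1778 / 0.716 = 2483 s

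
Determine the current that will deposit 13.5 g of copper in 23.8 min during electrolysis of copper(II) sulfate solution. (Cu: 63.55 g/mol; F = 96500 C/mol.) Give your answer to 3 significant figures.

28.7 A

n(Cu) = 13.5 / 63.55 = 0.2124 mol
Cu²⁺ + 2e⁻ → Cu, so n(e⁻) = 2 × 0.2124 = 0.4248 mol
Q = 0.4248 × 96500 = 40990 C
I = Q / t = 40990 / 1428 s = 28.7 A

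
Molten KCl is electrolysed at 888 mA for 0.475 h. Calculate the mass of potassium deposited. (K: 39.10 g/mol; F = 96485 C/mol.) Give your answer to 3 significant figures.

Charge passed = 0.888 × 1710 = 1518 C
n(e⁻) = 1518 / 96485 = 0.01573 mol
K⁺ + e⁻ → K, so n(K) = 0.01573 mol
m = 0.01573 × 39.10 = 0.615 g

0.615 g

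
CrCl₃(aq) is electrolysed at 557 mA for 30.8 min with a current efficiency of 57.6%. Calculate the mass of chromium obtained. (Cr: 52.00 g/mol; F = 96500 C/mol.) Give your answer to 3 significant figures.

0.106 g

Q = 0.557 × 1848 = 1029 C
n(e⁻) = 1029 / 96500 = 0.01066 mol
Cr³⁺ + 3e⁻ → Cr, so theoretical m(Cr) = 0.003553 × 52.00 = 0.1848 g
Actual mass = 57.6% × 0.1848 = 0.106 g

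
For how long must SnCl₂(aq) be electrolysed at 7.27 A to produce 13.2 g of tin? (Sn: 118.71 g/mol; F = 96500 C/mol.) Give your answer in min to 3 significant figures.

49.2 min

n(Sn) = 13.2 / 118.71 = 0.1112 mol
Sn²⁺ + 2e⁻ → Sn, so n(e⁻) = 2 × 0.1112 = 0.2224 mol
Q = 0.2224 × 96500 = 21460 C
t = Q / I = 21460 / 7.27 = 2952 s = 49.2 min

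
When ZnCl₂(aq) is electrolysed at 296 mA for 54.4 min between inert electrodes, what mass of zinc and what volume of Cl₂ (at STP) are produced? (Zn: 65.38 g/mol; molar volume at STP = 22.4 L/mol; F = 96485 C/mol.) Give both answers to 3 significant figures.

Q = 0.296 × 3264 = 966.1 C; n(e⁻) = 966.1 / 96485 = 0.01001 mol
Cathode: Zn²⁺ + 2e⁻ → Zn → n(Zn) = 0.01001/2 = 0.005005 mol → 0.327 g
Anode: 2Cl⁻ → Cl₂ + 2e⁻ → n(Cl₂) = 0.01001/2 = 0.005005 mol → 0.112 L

0.327 g Zn; 0.112 L Cl₂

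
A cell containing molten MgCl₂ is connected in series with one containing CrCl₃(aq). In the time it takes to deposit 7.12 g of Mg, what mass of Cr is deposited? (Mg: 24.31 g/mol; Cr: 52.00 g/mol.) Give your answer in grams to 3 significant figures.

10.2 g

n(Mg) = 7.12 / 24.31 = 0.2929 mol
Mg²⁺ + 2e⁻ → Mg, so n(e⁻) = 2 × 0.2929 = 0.5858 mol
Since the cells are in series, n(e⁻) in the Cr cell is also 0.5858 mol.
Cr³⁺ + 3e⁻ → Cr, so n(Cr) = 0.5858 / 3 = 0.1953 mol
m(Cr) = 0.1953 × 52.00 = 10.2 g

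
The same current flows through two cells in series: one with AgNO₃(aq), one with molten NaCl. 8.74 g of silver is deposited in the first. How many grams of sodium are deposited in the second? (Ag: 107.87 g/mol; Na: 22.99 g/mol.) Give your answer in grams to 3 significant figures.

1.86 g

n(Ag) = 8.74 / 107.87 = 0.08102 mol
Ag⁺ + e⁻ → Ag, so n(e⁻) = 0.08102 mol
Since the cells are in series, n(e⁻) in the Na cell is also 0.08102 mol.
Na⁺ + e⁻ → Na, so n(Na) = 0.08102 mol
m(Na) = 0.08102 × 22.99 = 1.86 g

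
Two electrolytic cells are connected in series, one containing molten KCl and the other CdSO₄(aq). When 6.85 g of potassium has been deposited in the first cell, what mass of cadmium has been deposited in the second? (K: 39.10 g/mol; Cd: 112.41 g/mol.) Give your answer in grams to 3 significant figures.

n(K) = 6.85 / 39.10 = 0.1752 mol
K⁺ + e⁻ → K, so n(e⁻) = 0.1752 mol
Since the cells are in series, n(e⁻) in the Cd cell is also 0.1752 mol.
Cd²⁺ + 2e⁻ → Cd, so n(Cd) = 0.1752 / 2 = 0.08760 mol
m(Cd) = 0.08760 × 112.41 = 9.85 g

9.85 g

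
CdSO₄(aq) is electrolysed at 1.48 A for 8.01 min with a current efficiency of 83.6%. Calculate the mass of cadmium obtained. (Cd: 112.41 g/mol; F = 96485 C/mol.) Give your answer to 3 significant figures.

Q = 1.48 × 480.6 = 711.3 C
n(e⁻) = 711.3 / 96485 = 0.007372 mol
Cd²⁺ + 2e⁻ → Cd, so theoretical m(Cd) = 0.003686 × 112.41 = 0.4143 g
Actual mass = 83.6% × 0.4143 = 0.346 g

0.346 g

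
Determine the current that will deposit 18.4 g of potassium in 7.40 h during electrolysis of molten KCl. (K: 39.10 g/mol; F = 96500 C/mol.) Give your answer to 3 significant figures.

n(K) = 18.4 / 39.10 = 0.4706 mol
K⁺ + e⁻ → K, so n(e⁻) = 0.4706 mol
Q = 0.4706 × 96500 = 45410 C
I = Q / t = 45410 / 26640 s = 1.70 A

1.70 A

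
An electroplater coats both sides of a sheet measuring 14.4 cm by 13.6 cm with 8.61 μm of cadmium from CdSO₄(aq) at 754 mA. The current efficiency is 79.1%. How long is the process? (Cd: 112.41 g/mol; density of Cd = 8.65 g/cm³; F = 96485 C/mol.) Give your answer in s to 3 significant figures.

Plated area = 2 × 14.4 × 13.6 = 391.7 cm²
Volume = 391.7 × 8.61×10⁻⁴ cm = 0.3373 cm³
m(Cd) = 0.3373 × 8.65 = 2.918 g
n(Cd) = 2.918 / 112.41 = 0.02596 mol; n(e⁻) = 2 × 0.02596 = 0.05192 mol
Q = 0.05192 × 96485 / 0.791 = 6333 C
t = 6333 / 0.754 = 8399 s

8400 s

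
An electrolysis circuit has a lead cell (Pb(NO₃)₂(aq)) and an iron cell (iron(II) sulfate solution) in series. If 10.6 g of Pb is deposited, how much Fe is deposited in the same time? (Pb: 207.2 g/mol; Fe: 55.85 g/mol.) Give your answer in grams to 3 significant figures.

n(Pb) = 10.6 / 207.2 = 0.05116 mol
Pb²⁺ + 2e⁻ → Pb, so n(e⁻) = 2 × 0.05116 = 0.1023 mol
Since the cells are in series, n(e⁻) in the Fe cell is also 0.1023 mol.
Fe²⁺ + 2e⁻ → Fe, so n(Fe) = 0.1023 / 2 = 0.05115 mol
m(Fe) = 0.05115 × 55.85 = 2.86 g

2.86 g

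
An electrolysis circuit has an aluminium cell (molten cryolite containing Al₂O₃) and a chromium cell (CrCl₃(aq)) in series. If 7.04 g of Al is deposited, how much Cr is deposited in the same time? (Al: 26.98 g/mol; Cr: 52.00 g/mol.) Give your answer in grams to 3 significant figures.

n(Al) = 7.04 / 26.98 = 0.2609 mol
Al³⁺ + 3e⁻ → Al, so n(e⁻) = 3 × 0.2609 = 0.7827 mol
Since the cells are in series, n(e⁻) in the Cr cell is also 0.7827 mol.
Cr³⁺ + 3e⁻ → Cr, so n(Cr) = 0.7827 / 3 = 0.2609 mol
m(Cr) = 0.2609 × 52.00 = 13.6 g

13.6 g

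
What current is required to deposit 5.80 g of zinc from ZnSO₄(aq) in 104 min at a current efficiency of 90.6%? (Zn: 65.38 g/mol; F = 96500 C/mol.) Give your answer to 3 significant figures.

n(Zn) = 5.80 / 65.38 = 0.08871 mol
Zn²⁺ + 2e⁻ → Zn, so n(e⁻) = 2 × 0.08871 = 0.1774 mol
Q = 0.1774 × 96500 / 0.906 = 18900 C
I = Q / t = 18900 / 6240 s = 3.03 A

3.03 A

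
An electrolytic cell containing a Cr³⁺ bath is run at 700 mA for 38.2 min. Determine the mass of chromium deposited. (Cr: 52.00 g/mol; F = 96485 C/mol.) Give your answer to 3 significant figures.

0.288 g

Charge passed = 0.700 × 2292 = 1604 C
n(e⁻) = Q/F = 1604/96485 = 0.01662 mol
Cr³⁺ + 3e⁻ → Cr, so n(Cr) = 0.01662 / 3 = 0.005540 mol
m = 0.005540 × 52.00 = 0.288 g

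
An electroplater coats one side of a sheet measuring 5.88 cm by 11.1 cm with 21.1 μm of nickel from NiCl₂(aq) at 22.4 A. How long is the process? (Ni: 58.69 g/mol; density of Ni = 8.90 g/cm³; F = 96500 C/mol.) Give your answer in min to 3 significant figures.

Plated area = 5.88 × 11.1 = 65.27 cm²
Volume = 65.27 × 21.1×10⁻⁴ cm = 0.1377 cm³
m(Ni) = 0.1377 × 8.90 = 1.226 g
n(Ni) = 1.226 / 58.69 = 0.02089 mol; n(e⁻) = 2 × 0.02089 = 0.04178 mol
Q = 0.04178 × 96500 = 4032 C
t = 4032 / 22.4 = 180.0 s = 3.00 min

3.00 min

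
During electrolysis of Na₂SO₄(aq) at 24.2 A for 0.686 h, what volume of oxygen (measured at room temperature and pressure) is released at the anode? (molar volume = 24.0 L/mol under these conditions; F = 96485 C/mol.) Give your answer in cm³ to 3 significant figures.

Charge passed = 24.2 × 2469.6 = 59760 C
n(e⁻) = Q/F = 59760/96485 = 0.6194 mol
2H₂O → O₂ + 4H⁺ + 4e⁻, so n(O₂) = 0.6194 / 4 = 0.1549 mol
V = 0.1549 × 24.0 = 3.718 L
= 3720 cm³

3720 cm³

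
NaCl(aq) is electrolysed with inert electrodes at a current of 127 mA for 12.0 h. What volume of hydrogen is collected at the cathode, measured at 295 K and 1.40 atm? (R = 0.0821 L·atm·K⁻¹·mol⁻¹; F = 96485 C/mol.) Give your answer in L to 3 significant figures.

Q = It = 0.127 × 43200 = 5486 C
n(e⁻) = Q/F = 5486/96485 = 0.05686 mol
2H⁺ + 2e⁻ → H₂, so n(H₂) = 0.05686 / 2 = 0.02843 mol
V = nRT/P = 0.02843 × 0.0821 × 295 / 1.40 = 0.4918 L

0.492 L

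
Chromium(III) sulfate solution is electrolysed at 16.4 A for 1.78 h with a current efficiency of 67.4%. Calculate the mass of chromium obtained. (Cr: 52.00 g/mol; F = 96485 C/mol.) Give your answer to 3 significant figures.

Q = 16.4 × 6408 = 1.051×10^5 C
n(e⁻) = 1.051×10^5 / 96485 = 1.089 mol
Cr³⁺ + 3e⁻ → Cr, so theoretical m(Cr) = 0.3630 × 52.00 = 18.88 g
Actual mass = 67.4% × 18.88 = 12.7 g

12.7 g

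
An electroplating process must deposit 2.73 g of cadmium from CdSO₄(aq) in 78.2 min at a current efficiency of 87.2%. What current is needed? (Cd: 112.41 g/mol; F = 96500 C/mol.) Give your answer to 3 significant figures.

n(Cd) = 2.73 / 112.41 = 0.02429 mol
Cd²⁺ + 2e⁻ → Cd, so n(e⁻) = 2 × 0.02429 = 0.04858 mol
Q = 0.04858 × 96500 / 0.872 = 5376 C
I = Q / t = 5376 / 4692 s = 1.15 A

1.15 A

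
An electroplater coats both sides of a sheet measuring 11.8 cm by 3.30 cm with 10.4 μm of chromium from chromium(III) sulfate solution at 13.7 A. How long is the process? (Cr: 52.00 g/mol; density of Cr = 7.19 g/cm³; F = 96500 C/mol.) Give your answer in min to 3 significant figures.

Plated area = 2 × 11.8 × 3.30 = 77.88 cm²
Volume = 77.88 × 10.4×10⁻⁴ cm = 0.08100 cm³
m(Cr) = 0.08100 × 7.19 = 0.5824 g
n(Cr) = 0.5824 / 52.00 = 0.01120 mol; n(e⁻) = 3 × 0.01120 = 0.03360 mol
Q = 0.03360 × 96500 = 3242 C
t = 3242 / 13.7 = 236.6 s = 3.94 min

3.94 min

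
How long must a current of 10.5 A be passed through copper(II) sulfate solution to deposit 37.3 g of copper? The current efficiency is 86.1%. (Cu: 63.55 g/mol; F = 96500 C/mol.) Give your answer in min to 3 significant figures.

209 min

n(Cu) = 37.3 / 63.55 = 0.5869 mol
Cu²⁺ + 2e⁻ → Cu, so n(e⁻) = 2 × 0.5869 = 1.174 mol
Q = 1.174 × 96500 / 0.861 = 1.316×10^5 C
t = Q / I = 1.316×10^5 / 10.5 = 12530 s = 209 min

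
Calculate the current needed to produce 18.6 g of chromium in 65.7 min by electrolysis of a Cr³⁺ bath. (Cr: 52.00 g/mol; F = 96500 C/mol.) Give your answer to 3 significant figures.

26.3 A

n(Cr) = 18.6 / 52.00 = 0.3577 mol
Cr³⁺ + 3e⁻ → Cr, so n(e⁻) = 3 × 0.3577 = 1.073 mol
Q = 1.073 × 96500 = 1.035×10^5 C
I = Q / t = 1.035×10^5 / 3942 s = 26.3 A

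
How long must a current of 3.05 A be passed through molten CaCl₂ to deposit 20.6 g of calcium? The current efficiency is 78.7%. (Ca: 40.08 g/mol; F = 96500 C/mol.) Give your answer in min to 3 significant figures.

689 min

n(Ca) = 20.6 / 40.08 = 0.5140 mol
Ca²⁺ + 2e⁻ → Ca, so n(e⁻) = 2 × 0.5140 = 1.028 mol
Q = 1.028 × 96500 / 0.787 = 1.261×10^5 C
t = Q / I = 1.261×10^5 / 3.05 = 41340 s = 689 min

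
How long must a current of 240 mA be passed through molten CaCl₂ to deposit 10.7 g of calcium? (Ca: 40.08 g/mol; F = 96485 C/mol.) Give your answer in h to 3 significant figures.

n(Ca) = 10.7 / 40.08 = 0.2670 mol
Ca²⁺ + 2e⁻ → Ca, so n(e⁻) = 2 × 0.2670 = 0.5340 mol
Q = 0.5340 × 96485 = 51520 C
t = Q / I = 51520 / 0.240 = 2.147×10^5 s = 59.6 h

59.6 h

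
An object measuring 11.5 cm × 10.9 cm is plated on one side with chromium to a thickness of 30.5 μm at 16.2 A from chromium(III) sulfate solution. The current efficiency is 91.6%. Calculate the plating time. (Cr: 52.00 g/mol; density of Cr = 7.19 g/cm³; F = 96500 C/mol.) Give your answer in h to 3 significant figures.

Plated area = 11.5 × 10.9 = 125.4 cm²
Volume = 125.4 × 30.5×10⁻⁴ cm = 0.3825 cm³
m(Cr) = 0.3825 × 7.19 = 2.750 g
n(Cr) = 2.750 / 52.00 = 0.05288 mol; n(e⁻) = 3 × 0.05288 = 0.1586 mol
Q = 0.1586 × 96500 / 0.916 = 16710 C
t = 16710 / 16.2 = 1031 s = 0.286 h

0.286 h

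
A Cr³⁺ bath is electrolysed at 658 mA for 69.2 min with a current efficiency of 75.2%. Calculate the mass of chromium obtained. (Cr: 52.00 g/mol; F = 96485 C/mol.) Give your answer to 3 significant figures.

0.369 g

Q = 0.658 × 4152 = 2732 C
n(e⁻) = 2732 / 96485 = 0.02832 mol
Cr³⁺ + 3e⁻ → Cr, so theoretical m(Cr) = 0.009440 × 52.00 = 0.4909 g
Actual mass = 75.2% × 0.4909 = 0.369 g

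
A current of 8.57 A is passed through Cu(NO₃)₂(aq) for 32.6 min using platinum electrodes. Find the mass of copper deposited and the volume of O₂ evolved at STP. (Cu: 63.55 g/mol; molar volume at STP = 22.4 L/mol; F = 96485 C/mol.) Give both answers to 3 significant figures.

Q = 8.57 × 1956 = 16760 C; n(e⁻) = 16760 / 96485 = 0.1737 mol
Cathode: Cu²⁺ + 2e⁻ → Cu → n(Cu) = 0.1737/2 = 0.08685 mol → 5.52 g
Anode: 2H₂O → O₂ + 4H⁺ + 4e⁻ → n(O₂) = 0.1737/4 = 0.04343 mol → 0.973 L

5.52 g Cu; 0.973 L O₂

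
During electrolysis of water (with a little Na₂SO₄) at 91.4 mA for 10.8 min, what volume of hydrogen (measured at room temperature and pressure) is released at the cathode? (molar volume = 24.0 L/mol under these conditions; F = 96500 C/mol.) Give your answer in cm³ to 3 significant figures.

Q = It = 0.0914 × 648 = 59.23 C
n(e⁻) = 59.23 / 96500 = 6.138×10^-4 mol
2H⁺ + 2e⁻ → H₂, so n(H₂) = 6.138×10^-4 / 2 = 3.069×10^-4 mol
V = 3.069×10^-4 × 24.0 = 0.007366 L
= 7.37 cm³

7.37 cm³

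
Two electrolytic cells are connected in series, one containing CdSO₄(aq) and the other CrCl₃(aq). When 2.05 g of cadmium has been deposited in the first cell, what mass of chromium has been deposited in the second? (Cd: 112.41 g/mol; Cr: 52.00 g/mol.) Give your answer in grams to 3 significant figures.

n(Cd) = 2.05 / 112.41 = 0.01824 mol
Cd²⁺ + 2e⁻ → Cd, so n(e⁻) = 2 × 0.01824 = 0.03648 mol
The cells are in series, so the same charge (and hence the same n(e⁻) = 0.03648 mol) passes through both.
Cr³⁺ + 3e⁻ → Cr, so n(Cr) = 0.03648 / 3 = 0.01216 mol
m(Cr) = 0.01216 × 52.00 = 0.632 g

0.632 g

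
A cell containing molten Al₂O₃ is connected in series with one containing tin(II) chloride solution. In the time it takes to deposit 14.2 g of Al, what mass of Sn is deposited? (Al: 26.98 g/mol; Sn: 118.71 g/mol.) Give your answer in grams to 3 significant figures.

n(Al) = 14.2 / 26.98 = 0.5263 mol
Al³⁺ + 3e⁻ → Al, so n(e⁻) = 3 × 0.5263 = 1.579 mol
Since the cells are in series, n(e⁻) in the Sn cell is also 1.579 mol.
Sn²⁺ + 2e⁻ → Sn, so n(Sn) = 1.579 / 2 = 0.7895 mol
m(Sn) = 0.7895 × 118.71 = 93.7 g

93.7 g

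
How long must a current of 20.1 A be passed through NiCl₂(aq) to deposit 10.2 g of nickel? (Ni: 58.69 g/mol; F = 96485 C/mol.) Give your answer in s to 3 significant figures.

n(Ni) = 10.2 / 58.69 = 0.1738 mol
Ni²⁺ + 2e⁻ → Ni, so n(e⁻) = 2 × 0.1738 = 0.3476 mol
Q = 0.3476 × 96485 = 33540 C
t = Q / I = 33540 / 20.1 = 1669 s

1670 s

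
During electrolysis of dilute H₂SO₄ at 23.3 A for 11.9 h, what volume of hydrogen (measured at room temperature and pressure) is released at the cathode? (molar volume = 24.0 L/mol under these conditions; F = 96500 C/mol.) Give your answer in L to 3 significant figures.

124 L

Q = 23.3 A × 42840 s = 9.982×10^5 C
n(e⁻) = 9.982×10^5 / 96500 = 10.34 mol
2H⁺ + 2e⁻ → H₂, so n(H₂) = 10.34 / 2 = 5.170 mol
V = 5.170 × 24.0 = 124.1 L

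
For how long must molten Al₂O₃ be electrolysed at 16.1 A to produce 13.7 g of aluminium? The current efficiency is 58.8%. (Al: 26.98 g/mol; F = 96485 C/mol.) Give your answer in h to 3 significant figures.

4.31 h

n(Al) = 13.7 / 26.98 = 0.5078 mol
Al³⁺ + 3e⁻ → Al, so n(e⁻) = 3 × 0.5078 = 1.523 mol
Q = 1.523 × 96485 / 0.588 = 2.499×10^5 C
t = Q / I = 2.499×10^5 / 16.1 = 15520 s = 4.31 h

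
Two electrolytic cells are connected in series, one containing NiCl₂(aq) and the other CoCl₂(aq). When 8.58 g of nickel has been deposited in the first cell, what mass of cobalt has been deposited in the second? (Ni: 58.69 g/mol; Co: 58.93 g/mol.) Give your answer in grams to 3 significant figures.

8.62 g

n(Ni) = 8.58 / 58.69 = 0.1462 mol
Ni²⁺ + 2e⁻ → Ni, so n(e⁻) = 2 × 0.1462 = 0.2924 mol
Same current for the same time ⇒ same n(e⁻) = 0.2924 mol in both cells.
Co²⁺ + 2e⁻ → Co, so n(Co) = 0.2924 / 2 = 0.1462 mol
m(Co) = 0.1462 × 58.93 = 8.62 g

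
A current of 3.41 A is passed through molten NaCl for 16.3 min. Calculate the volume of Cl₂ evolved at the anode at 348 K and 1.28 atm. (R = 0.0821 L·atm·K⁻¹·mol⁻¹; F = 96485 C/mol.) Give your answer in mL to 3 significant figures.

Q = 3.41 A × 978 s = 3335 C
Moles of electrons = 3335 / 96485 = 0.03456 mol
2Cl⁻ → Cl₂ + 2e⁻, so n(Cl₂) = 0.03456 / 2 = 0.01728 mol
V = nRT/P = 0.01728 × 0.0821 × 348 / 1.28 = 0.3857 L
= 386 mL

386 mL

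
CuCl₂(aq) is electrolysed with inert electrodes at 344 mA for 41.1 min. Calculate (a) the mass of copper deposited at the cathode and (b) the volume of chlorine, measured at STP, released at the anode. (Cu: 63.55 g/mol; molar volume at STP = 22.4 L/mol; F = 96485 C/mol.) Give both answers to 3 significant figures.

Q = 0.344 × 2466 = 848.3 C; n(e⁻) = 848.3 / 96485 = 0.008792 mol
Cathode: Cu²⁺ + 2e⁻ → Cu → n(Cu) = 0.008792/2 = 0.004396 mol → 0.279 g
Anode: 2Cl⁻ → Cl₂ + 2e⁻ → n(Cl₂) = 0.008792/2 = 0.004396 mol → 0.0985 L

0.279 g Cu; 0.0985 L Cl₂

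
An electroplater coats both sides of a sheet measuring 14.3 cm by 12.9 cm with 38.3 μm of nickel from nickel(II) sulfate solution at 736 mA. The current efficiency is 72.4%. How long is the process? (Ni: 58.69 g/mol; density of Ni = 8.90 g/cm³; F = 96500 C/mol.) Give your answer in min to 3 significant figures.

1290 min

Plated area = 2 × 14.3 × 12.9 = 368.9 cm²
Volume = 368.9 × 38.3×10⁻⁴ cm = 1.413 cm³
m(Ni) = 1.413 × 8.90 = 12.58 g
n(Ni) = 12.58 / 58.69 = 0.2143 mol; n(e⁻) = 2 × 0.2143 = 0.4286 mol
Q = 0.4286 × 96500 / 0.724 = 57130 C
t = 57130 / 0.736 = 77620 s = 1290 min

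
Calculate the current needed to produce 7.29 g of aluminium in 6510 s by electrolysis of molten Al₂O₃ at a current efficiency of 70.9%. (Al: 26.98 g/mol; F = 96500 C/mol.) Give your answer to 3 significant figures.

16.9 A

n(Al) = 7.29 / 26.98 = 0.2702 mol
Al³⁺ + 3e⁻ → Al, so n(e⁻) = 3 × 0.2702 = 0.8106 mol
Q = 0.8106 × 96500 / 0.709 = 1.103×10^5 C
I = Q / t = 1.103×10^5 / 6510 s = 16.9 A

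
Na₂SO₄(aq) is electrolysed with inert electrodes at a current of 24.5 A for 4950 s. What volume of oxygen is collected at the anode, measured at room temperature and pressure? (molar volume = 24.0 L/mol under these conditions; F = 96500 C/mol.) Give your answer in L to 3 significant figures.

7.54 L

Q = 24.5 A × 4950 s = 1.213×10^5 C
n(e⁻) = 1.213×10^5 / 96500 = 1.257 mol
2H₂O → O₂ + 4H⁺ + 4e⁻, so n(O₂) = 1.257 / 4 = 0.3143 mol
V = 0.3143 × 24.0 = 7.543 L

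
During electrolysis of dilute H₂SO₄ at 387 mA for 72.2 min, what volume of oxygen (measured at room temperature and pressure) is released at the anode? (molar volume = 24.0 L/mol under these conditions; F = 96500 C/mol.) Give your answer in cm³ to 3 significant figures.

104 cm³

Q = It = 0.387 × 4332 = 1676 C
Moles of electrons = 1676 / 96500 = 0.01737 mol
2H₂O → O₂ + 4H⁺ + 4e⁻, so n(O₂) = 0.01737 / 4 = 0.004343 mol
V = 0.004343 × 24.0 = 0.1042 L
= 104 cm³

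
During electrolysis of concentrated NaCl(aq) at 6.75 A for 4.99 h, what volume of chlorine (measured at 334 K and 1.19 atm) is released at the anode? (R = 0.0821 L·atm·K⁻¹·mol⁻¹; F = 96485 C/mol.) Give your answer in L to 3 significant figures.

Q = It = 6.75 × 17964 = 1.213×10^5 C
n(e⁻) = 1.213×10^5 / 96485 = 1.257 mol
2Cl⁻ → Cl₂ + 2e⁻, so n(Cl₂) = 1.257 / 2 = 0.6285 mol
V = nRT/P = 0.6285 × 0.0821 × 334 / 1.19 = 14.48 L

14.5 L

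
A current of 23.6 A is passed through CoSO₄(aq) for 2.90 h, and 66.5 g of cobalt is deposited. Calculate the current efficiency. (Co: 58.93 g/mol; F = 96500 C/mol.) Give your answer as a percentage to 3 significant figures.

88.4%

Q = 23.6 × 10440 = 2.464×10^5 C
n(e⁻) = 2.464×10^5 / 96500 = 2.553 mol
Co²⁺ + 2e⁻ → Co, so theoretical n(Co) = 1.277 mol → 75.25 g
Efficiency = 66.5 / 75.25 = 0.8837 = 88.4%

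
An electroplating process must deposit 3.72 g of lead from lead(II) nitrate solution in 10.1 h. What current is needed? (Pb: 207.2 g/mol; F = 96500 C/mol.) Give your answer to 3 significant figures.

n(Pb) = 3.72 / 207.2 = 0.01795 mol
Pb²⁺ + 2e⁻ → Pb, so n(e⁻) = 2 × 0.01795 = 0.03590 mol
Q = 0.03590 × 96500 = 3464 C
I = Q / t = 3464 / 36360 s = 0.0953 A

0.0953 A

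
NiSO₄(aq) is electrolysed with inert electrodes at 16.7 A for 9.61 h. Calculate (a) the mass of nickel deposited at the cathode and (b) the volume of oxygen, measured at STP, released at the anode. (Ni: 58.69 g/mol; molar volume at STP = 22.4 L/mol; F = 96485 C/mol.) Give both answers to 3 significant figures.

Q = 16.7 × 34596 = 5.778×10^5 C; n(e⁻) = 5.778×10^5 / 96485 = 5.988 mol
Cathode: Ni²⁺ + 2e⁻ → Ni → n(Ni) = 5.988/2 = 2.994 mol → 176 g
Anode: 2H₂O → O₂ + 4H⁺ + 4e⁻ → n(O₂) = 5.988/4 = 1.497 mol → 33.5 L

176 g Ni; 33.5 L O₂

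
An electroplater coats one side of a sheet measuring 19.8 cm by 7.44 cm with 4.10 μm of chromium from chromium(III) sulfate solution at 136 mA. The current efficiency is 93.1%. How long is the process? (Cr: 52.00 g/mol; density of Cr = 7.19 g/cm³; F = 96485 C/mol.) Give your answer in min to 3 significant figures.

318 min

Plated area = 19.8 × 7.44 = 147.3 cm²
Volume = 147.3 × 4.10×10⁻⁴ cm = 0.06039 cm³
m(Cr) = 0.06039 × 7.19 = 0.4342 g
n(Cr) = 0.4342 / 52.00 = 0.008350 mol; n(e⁻) = 3 × 0.008350 = 0.02505 mol
Q = 0.02505 × 96485 / 0.931 = 2596 C
t = 2596 / 0.136 = 19090 s = 318 min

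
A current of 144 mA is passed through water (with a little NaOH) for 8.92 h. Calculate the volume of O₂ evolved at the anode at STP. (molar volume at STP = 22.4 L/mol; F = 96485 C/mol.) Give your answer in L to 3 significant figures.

0.268 L

Q = It = 0.144 × 32112 = 4624 C
n(e⁻) = Q/F = 4624/96485 = 0.04792 mol
2H₂O → O₂ + 4H⁺ + 4e⁻, so n(O₂) = 0.04792 / 4 = 0.01198 mol
V = 0.01198 × 22.4 = 0.2684 L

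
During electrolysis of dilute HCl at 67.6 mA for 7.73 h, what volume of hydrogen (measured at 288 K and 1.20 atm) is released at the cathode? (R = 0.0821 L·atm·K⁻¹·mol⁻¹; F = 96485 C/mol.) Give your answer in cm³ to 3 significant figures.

Q = 0.0676 A × 27828 s = 1881 C
n(e⁻) = Q/F = 1881/96485 = 0.01950 mol
2H⁺ + 2e⁻ → H₂, so n(H₂) = 0.01950 / 2 = 0.009750 mol
V = nRT/P = 0.009750 × 0.0821 × 288 / 1.20 = 0.1921 L
= 192 cm³

192 cm³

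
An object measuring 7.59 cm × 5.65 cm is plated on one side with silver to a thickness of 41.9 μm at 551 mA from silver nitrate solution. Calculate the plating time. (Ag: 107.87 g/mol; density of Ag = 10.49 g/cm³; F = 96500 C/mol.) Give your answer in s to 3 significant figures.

Plated area = 7.59 × 5.65 = 42.88 cm²
Volume = 42.88 × 41.9×10⁻⁴ cm = 0.1797 cm³
m(Ag) = 0.1797 × 10.49 = 1.885 g
n(Ag) = 1.885 / 107.87 = 0.01747 mol; n(e⁻) = 0.01747 mol
Q = 0.01747 × 96500 = 1686 C
t = 1686 / 0.551 = 3060 s

3060 s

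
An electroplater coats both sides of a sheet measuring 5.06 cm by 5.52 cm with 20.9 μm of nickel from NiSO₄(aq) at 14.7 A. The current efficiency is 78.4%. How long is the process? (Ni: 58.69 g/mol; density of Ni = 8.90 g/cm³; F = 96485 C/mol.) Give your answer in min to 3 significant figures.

Plated area = 2 × 5.06 × 5.52 = 55.86 cm²
Volume = 55.86 × 20.9×10⁻⁴ cm = 0.1167 cm³
m(Ni) = 0.1167 × 8.90 = 1.039 g
n(Ni) = 1.039 / 58.69 = 0.01770 mol; n(e⁻) = 2 × 0.01770 = 0.03540 mol
Q = 0.03540 × 96485 / 0.784 = 4357 C
t = 4357 / 14.7 = 296.4 s = 4.94 min

4.94 min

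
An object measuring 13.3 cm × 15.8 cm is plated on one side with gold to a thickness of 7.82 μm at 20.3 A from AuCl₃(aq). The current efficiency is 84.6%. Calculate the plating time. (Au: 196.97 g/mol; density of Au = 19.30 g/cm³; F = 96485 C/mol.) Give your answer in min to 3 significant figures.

Plated area = 13.3 × 15.8 = 210.1 cm²
Volume = 210.1 × 7.82×10⁻⁴ cm = 0.1643 cm³
m(Au) = 0.1643 × 19.30 = 3.171 g
n(Au) = 3.171 / 196.97 = 0.01610 mol; n(e⁻) = 3 × 0.01610 = 0.04830 mol
Q = 0.04830 × 96485 / 0.846 = 5509 C
t = 5509 / 20.3 = 271.4 s = 4.52 min

4.52 min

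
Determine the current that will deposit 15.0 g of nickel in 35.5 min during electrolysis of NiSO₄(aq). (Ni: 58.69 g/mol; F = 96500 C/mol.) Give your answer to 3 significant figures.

n(Ni) = 15.0 / 58.69 = 0.2556 mol
Ni²⁺ + 2e⁻ → Ni, so n(e⁻) = 2 × 0.2556 = 0.5112 mol
Q = 0.5112 × 96500 = 49330 C
I = Q / t = 49330 / 2130 s = 23.2 A

23.2 A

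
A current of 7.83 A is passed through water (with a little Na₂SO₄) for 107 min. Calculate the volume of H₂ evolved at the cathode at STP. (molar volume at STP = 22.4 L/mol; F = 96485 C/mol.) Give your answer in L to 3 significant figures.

Charge passed = 7.83 × 6420 = 50270 C
n(e⁻) = 50270 / 96485 = 0.5210 mol
2H⁺ + 2e⁻ → H₂, so n(H₂) = 0.5210 / 2 = 0.2605 mol
V = 0.2605 × 22.4 = 5.835 L

5.84 L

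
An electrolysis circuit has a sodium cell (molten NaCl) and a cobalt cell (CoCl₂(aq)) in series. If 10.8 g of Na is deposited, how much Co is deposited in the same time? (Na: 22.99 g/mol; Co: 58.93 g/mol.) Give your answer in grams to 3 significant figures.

n(Na) = 10.8 / 22.99 = 0.4698 mol
Na⁺ + e⁻ → Na, so n(e⁻) = 0.4698 mol
In series, the same 0.4698 mol of electrons flows through the second cell.
Co²⁺ + 2e⁻ → Co, so n(Co) = 0.4698 / 2 = 0.2349 mol
m(Co) = 0.2349 × 58.93 = 13.8 g

13.8 g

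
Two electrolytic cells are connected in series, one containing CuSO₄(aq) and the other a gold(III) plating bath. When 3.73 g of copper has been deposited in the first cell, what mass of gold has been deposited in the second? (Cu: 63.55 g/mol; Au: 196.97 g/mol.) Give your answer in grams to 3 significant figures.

n(Cu) = 3.73 / 63.55 = 0.05869 mol
Cu²⁺ + 2e⁻ → Cu, so n(e⁻) = 2 × 0.05869 = 0.1174 mol
In series, the same 0.1174 mol of electrons flows through the second cell.
Au³⁺ + 3e⁻ → Au, so n(Au) = 0.1174 / 3 = 0.03913 mol
m(Au) = 0.03913 × 196.97 = 7.71 g

7.71 g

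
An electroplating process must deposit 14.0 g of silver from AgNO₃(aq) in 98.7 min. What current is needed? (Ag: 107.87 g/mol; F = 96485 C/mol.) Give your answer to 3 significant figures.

2.11 A

n(Ag) = 14.0 / 107.87 = 0.1298 mol
Ag⁺ + e⁻ → Ag, so n(e⁻) = 0.1298 mol
Q = 0.1298 × 96485 = 12520 C
I = Q / t = 12520 / 5922 s = 2.11 A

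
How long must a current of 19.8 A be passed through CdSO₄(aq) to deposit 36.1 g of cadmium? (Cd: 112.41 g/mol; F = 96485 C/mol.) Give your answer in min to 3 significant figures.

52.2 min

n(Cd) = 36.1 / 112.41 = 0.3211 mol
Cd²⁺ + 2e⁻ → Cd, so n(e⁻) = 2 × 0.3211 = 0.6422 mol
Q = 0.6422 × 96485 = 61960 C
t = Q / I = 61960 / 19.8 = 3129 s = 52.2 min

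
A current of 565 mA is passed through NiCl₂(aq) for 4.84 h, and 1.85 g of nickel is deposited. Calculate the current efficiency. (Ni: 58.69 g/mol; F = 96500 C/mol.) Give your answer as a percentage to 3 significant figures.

Q = 0.565 × 17424 = 9845 C
n(e⁻) = 9845 / 96500 = 0.1020 mol
Ni²⁺ + 2e⁻ → Ni, so theoretical n(Ni) = 0.05100 mol → 2.993 g
Efficiency = 1.85 / 2.993 = 0.6181 = 61.8%

61.8%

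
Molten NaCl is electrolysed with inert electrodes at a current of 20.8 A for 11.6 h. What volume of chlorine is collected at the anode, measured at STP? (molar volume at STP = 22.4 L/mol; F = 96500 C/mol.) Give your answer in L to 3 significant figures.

101 L

Charge passed = 20.8 × 41760 = 8.686×10^5 C
Moles of electrons = 8.686×10^5 / 96500 = 9.001 mol
2Cl⁻ → Cl₂ + 2e⁻, so n(Cl₂) = 9.001 / 2 = 4.501 mol
V = 4.501 × 22.4 = 100.8 L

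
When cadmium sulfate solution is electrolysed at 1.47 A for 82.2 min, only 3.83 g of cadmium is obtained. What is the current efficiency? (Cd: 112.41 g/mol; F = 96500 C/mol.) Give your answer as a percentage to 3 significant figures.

Q = 1.47 × 4932 = 7250 C
n(e⁻) = 7250 / 96500 = 0.07513 mol
Cd²⁺ + 2e⁻ → Cd, so theoretical n(Cd) = 0.03757 mol → 4.223 g
Efficiency = 3.83 / 4.223 = 0.9069 = 90.7%

90.7%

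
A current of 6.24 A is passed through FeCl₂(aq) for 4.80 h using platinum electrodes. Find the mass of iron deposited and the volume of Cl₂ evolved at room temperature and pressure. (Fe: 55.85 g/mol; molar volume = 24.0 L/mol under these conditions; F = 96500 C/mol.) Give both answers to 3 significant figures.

Q = 6.24 × 17280 = 1.078×10^5 C; n(e⁻) = 1.078×10^5 / 96500 = 1.117 mol
Cathode: Fe²⁺ + 2e⁻ → Fe → n(Fe) = 1.117/2 = 0.5585 mol → 31.2 g
Anode: 2Cl⁻ → Cl₂ + 2e⁻ → n(Cl₂) = 1.117/2 = 0.5585 mol → 13.4 L

31.2 g Fe; 13.4 L Cl₂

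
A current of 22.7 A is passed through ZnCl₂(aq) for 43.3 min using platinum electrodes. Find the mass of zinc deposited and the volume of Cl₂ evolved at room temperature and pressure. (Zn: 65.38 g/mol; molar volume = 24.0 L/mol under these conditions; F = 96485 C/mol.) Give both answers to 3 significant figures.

Q = 22.7 × 2598 = 58970 C; n(e⁻) = 58970 / 96485 = 0.6112 mol
Cathode: Zn²⁺ + 2e⁻ → Zn → n(Zn) = 0.6112/2 = 0.3056 mol → 20.0 g
Anode: 2Cl⁻ → Cl₂ + 2e⁻ → n(Cl₂) = 0.6112/2 = 0.3056 mol → 7.33 L

20.0 g Zn; 7.33 L Cl₂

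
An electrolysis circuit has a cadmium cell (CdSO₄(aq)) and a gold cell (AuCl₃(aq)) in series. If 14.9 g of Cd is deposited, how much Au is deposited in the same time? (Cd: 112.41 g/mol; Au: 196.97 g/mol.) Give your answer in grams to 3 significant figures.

17.4 g

n(Cd) = 14.9 / 112.41 = 0.1326 mol
Cd²⁺ + 2e⁻ → Cd, so n(e⁻) = 2 × 0.1326 = 0.2652 mol
Since the cells are in series, n(e⁻) in the Au cell is also 0.2652 mol.
Au³⁺ + 3e⁻ → Au, so n(Au) = 0.2652 / 3 = 0.08840 mol
m(Au) = 0.08840 × 196.97 = 17.4 g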